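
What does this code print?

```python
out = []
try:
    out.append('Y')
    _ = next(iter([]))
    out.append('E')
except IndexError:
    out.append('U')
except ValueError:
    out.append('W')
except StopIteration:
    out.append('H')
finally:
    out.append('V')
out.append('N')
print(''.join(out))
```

Execution trace: 'Y' (try body) → 'H' (except StopIteration) → 'V' (finally) → 'N' (after the try/except). Output: YHVN

Answer: YHVN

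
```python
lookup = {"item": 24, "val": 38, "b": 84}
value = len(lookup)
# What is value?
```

Trace:
`lookup = {"item": 24, "val": 38, "b": 84}` → lookup = {'item': 24, 'val': 38, 'b': 84}
`value = len(lookup)` → value = 3
So value = 3

Answer: 3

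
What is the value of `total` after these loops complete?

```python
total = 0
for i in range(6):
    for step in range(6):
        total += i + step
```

Sum of all i+step for i,step in 6x6
`total` takes the values: 0 → 1 → 3 → 6 → 10 → 15 → 16 → 18 → 21 → 25 → 30 → 36 → 38 → 41 → 45 → 50 → 56 → 63 → 66 → 70 → 75 → 81 → 88 → 96 → 100 → 105 → 111 → 118 → 126 → 135 → 140 → 146 → 153 → 161 → 170 → 180

Answer: 180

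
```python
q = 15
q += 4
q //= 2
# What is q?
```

Trace:
`q = 15` → q = 15
`q += 4` → q = 19
`q //= 2` → q = 9
So q = 9

Answer: 9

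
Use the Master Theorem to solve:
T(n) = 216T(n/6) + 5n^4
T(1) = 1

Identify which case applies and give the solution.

a=216, b=6, f(n)=5n^4. log_6(216) = 3. Since c=4 > 3 and the regularity condition holds (216(n/6)^4 = (216/6^4)n^4 with 216/6^4 < 1), Case 3 applies: T(n) = Θ(f(n)) = O(n^4).

Answer: O(n^4) - Case 3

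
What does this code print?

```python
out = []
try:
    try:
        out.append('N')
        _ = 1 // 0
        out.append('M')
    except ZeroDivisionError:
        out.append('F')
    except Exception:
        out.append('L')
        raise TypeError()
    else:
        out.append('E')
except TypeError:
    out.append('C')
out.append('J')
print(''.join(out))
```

Execution trace: 'N' (inner try body) → 'F' (inner except ZeroDivisionError) → 'J' (after the try/except). Output: NFJ

Answer: NFJ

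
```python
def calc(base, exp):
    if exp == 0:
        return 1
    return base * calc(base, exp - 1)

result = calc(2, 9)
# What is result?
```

calc(2, 9) = 2 * 2 * 2 * 2 * 2 * 2 * 2 * 2 * 2 = 512

Answer: 512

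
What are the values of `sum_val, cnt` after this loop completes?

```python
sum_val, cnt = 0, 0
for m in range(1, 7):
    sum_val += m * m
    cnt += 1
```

Sum of squares and count
`sum_val, cnt` takes the values: (0, 0) → (1, 0) → (1, 1) → (5, 1) → (5, 2) → (14, 2) → (14, 3) → (30, 3) → (30, 4) → (55, 4) → (55, 5) → (91, 5) → (91, 6)

Answer: 91, 6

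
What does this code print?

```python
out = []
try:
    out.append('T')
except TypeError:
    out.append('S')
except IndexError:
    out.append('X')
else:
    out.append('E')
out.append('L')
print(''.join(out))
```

Execution trace: 'T' (try body, no exception) → 'E' (else) → 'L' (after the try/except). Output: TEL

Answer: TEL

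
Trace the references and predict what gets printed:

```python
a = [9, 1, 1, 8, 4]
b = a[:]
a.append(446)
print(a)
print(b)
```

Key concept: slice [:] creates copy.
Step by step:
`a = [9, 1, 1, 8, 4]` → a = [9, 1, 1, 8, 4]
`b = a[:]` → b = [9, 1, 1, 8, 4]
`a.append(446)` → a = [9, 1, 1, 8, 4, 446]
`print(a)` → prints [9, 1, 1, 8, 4, 446]
`print(b)` → prints [9, 1, 1, 8, 4]

Answer:
[9, 1, 1, 8, 4, 446]
[9, 1, 1, 8, 4]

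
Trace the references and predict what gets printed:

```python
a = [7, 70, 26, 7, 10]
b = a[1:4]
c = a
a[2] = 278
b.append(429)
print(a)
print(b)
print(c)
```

Key concept: slice vs alias.
Step by step:
`a = [7, 70, 26, 7, 10]` → a = [7, 70, 26, 7, 10]
`b = a[1:4]` → b = [70, 26, 7]
`c = a` → c = [7, 70, 26, 7, 10] (same object as a)
`a[2] = 278` → a = [7, 70, 278, 7, 10] (same object as c); c = [7, 70, 278, 7, 10] (same object as a)
`b.append(429)` → b = [70, 26, 7, 429]
`print(a)` → prints [7, 70, 278, 7, 10]
`print(b)` → prints [70, 26, 7, 429]
`print(c)` → prints [7, 70, 278, 7, 10]

Answer:
[7, 70, 278, 7, 10]
[70, 26, 7, 429]
[7, 70, 278, 7, 10]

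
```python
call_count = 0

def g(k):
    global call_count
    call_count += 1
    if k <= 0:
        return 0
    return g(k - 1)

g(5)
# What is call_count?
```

Linear recursion stepping by 1: 6 calls from k=5 down to ≤0.

Answer: 6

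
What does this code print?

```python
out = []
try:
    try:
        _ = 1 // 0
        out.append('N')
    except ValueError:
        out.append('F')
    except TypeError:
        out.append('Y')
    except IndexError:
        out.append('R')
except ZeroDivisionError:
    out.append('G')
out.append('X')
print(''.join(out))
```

Execution trace: 'G' (outer except ZeroDivisionError) → 'X' (after the try/except). Output: GX

Answer: GX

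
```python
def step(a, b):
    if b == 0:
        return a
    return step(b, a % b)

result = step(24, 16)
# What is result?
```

step(24, 16) -> step(16, 8) -> step(8, 0) -> 8

Answer: 8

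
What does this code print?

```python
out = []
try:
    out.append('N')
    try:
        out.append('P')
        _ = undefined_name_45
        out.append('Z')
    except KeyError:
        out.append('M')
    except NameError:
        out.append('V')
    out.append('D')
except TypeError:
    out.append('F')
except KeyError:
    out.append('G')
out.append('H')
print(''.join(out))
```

Execution trace: 'N' (try body) → 'P' (inner try body) → 'V' (inner except NameError) → 'D' (try body, no exception) → 'H' (after the try/except). Output: NPVDH

Answer: NPVDH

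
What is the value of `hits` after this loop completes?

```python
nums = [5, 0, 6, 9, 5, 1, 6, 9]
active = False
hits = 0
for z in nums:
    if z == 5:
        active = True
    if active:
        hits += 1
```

Count elements after first 5 in [5, 0, 6, 9, 5, 1, 6, 9]
`hits` takes the values: 0 → 1 → 2 → 3 → 4 → 5 → 6 → 7 → 8

Answer: 8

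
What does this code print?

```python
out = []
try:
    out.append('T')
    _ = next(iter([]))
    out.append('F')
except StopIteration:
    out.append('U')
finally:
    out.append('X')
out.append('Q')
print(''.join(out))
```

Execution trace: 'T' (try body) → 'U' (except StopIteration) → 'X' (finally) → 'Q' (after the try/except). Output: TUXQ

Answer: TUXQ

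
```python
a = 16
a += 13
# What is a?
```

Trace:
`a = 16` → a = 16
`a += 13` → a = 29
So a = 29

Answer: 29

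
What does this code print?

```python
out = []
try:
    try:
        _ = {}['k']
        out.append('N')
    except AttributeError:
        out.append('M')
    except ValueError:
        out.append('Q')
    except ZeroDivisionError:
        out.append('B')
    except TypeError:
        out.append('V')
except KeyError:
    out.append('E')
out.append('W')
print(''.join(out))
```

Execution trace: 'E' (outer except KeyError) → 'W' (after the try/except). Output: EW

Answer: EW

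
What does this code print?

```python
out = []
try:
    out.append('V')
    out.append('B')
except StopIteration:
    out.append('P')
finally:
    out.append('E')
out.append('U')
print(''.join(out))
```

Execution trace: 'V' (try body) → 'B' (try body, no exception) → 'E' (finally) → 'U' (after the try/except). Output: VBEU

Answer: VBEU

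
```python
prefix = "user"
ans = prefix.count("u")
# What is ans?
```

Trace:
`prefix = "user"` → prefix = 'user'
`ans = prefix.count("u")` → ans = 1
So ans = 1

Answer: 1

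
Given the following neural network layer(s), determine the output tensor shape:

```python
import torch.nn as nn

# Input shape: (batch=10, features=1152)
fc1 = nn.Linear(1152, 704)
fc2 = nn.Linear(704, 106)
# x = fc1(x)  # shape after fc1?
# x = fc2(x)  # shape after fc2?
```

Input: (10, 1152) -> after fc1: (10, 704) -> Output: (10, 106)

Answer: (10, 106)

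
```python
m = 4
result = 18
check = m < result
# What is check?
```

Trace:
`m = 4` → m = 4
`result = 18` → result = 18
`check = m < result` → check = True
So check = True

Answer: True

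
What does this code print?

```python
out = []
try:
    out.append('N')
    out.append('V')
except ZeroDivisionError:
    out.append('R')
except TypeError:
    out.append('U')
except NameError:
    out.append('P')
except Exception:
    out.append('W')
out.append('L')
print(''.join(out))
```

Execution trace: 'N' (try body) → 'V' (try body, no exception) → 'L' (after the try/except). Output: NVL

Answer: NVL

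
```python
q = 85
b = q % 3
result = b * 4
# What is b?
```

Trace:
`q = 85` → q = 85
`b = q % 3` → b = 1
`result = b * 4` → result = 4
So b = 1

Answer: 1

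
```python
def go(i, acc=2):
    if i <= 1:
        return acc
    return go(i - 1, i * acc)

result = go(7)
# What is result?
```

Accumulator trace (n, acc): (7, 2) -> (6, 14) -> (5, 84) -> (4, 420) -> (3, 1680) -> (2, 5040) -> (1, 10080) -> return 10080

Answer: 10080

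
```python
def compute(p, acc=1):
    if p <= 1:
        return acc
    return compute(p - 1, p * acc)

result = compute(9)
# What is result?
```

Accumulator trace (n, acc): (9, 1) -> (8, 9) -> (7, 72) -> (6, 504) -> (5, 3024) -> (4, 15120) -> (3, 60480) -> (2, 181440) -> (1, 362880) -> return 362880

Answer: 362880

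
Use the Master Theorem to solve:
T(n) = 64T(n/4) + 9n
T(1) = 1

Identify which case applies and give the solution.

a=64, b=4, f(n)=9n. log_4(64) = 3. Since c=1 < 3, Case 1 applies: T(n) = Θ(n^log_b(a)) = O(n^3).

Answer: O(n^3) - Case 1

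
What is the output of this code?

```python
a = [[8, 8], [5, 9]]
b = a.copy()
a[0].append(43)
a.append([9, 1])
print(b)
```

Key concept: shallow copy with nested lists.
Step by step:
`a = [[8, 8], [5, 9]]` → a = [[8, 8], [5, 9]]
`b = a.copy()` → b = [[8, 8], [5, 9]]
`a[0].append(43)` → a = [[8, 8, 43], [5, 9]]; b = [[8, 8, 43], [5, 9]]
`a.append([9, 1])` → a = [[8, 8, 43], [5, 9], [9, 1]]
`print(b)` → prints [[8, 8, 43], [5, 9]]

Answer: [[8, 8, 43], [5, 9]]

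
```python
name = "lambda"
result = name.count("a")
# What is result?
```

Trace:
`name = "lambda"` → name = 'lambda'
`result = name.count("a")` → result = 2
So result = 2

Answer: 2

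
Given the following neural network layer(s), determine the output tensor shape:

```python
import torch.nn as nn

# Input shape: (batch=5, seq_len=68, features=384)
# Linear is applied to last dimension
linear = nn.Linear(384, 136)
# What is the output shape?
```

Input: (5, 68, 384) -> Output: (5, 68, 136)

Answer: (5, 68, 136)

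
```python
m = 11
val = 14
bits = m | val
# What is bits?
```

Trace:
`m = 11` → m = 11
`val = 14` → val = 14
`bits = m | val` → bits = 15
So bits = 15

Answer: 15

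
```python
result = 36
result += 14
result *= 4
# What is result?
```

Trace:
`result = 36` → result = 36
`result += 14` → result = 50
`result *= 4` → result = 200
So result = 200

Answer: 200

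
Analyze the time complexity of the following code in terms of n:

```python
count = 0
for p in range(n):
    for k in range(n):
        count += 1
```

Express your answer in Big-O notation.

Each loop level contributes: n × n. Multiplying the contributions gives O(n^2).

Answer: O(n^2)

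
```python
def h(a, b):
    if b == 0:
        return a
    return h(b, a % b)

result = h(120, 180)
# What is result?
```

h(120, 180) -> h(180, 120) -> h(120, 60) -> h(60, 0) -> 60

Answer: 60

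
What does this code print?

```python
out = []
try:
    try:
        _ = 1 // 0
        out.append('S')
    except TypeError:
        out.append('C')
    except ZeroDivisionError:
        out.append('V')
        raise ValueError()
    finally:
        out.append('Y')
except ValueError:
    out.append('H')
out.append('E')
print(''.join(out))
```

Execution trace: 'V' (inner except ZeroDivisionError) → 'Y' (inner finally) → 'H' (outer except ValueError) → 'E' (after the try/except). Output: VYHE

Answer: VYHE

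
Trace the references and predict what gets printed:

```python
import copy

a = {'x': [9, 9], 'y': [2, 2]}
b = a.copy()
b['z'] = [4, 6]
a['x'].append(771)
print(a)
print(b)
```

Key concept: shallow copy of dict with mutable values.
Step by step:
`a = {'x': [9, 9], 'y': [2, 2]}` → a = {'x': [9, 9], 'y': [2, 2]}
`b = a.copy()` → b = {'x': [9, 9], 'y': [2, 2]}
`b['z'] = [4, 6]` → b = {'x': [9, 9], 'y': [2, 2], 'z': [4, 6]}
`a['x'].append(771)` → a = {'x': [9, 9, 771], 'y': [2, 2]}; b = {'x': [9, 9, 771], 'y': [2, 2], 'z': [4, 6]}
`print(a)` → prints {'x': [9, 9, 771], 'y': [2, 2]}
`print(b)` → prints {'x': [9, 9, 771], 'y': [2, 2], 'z': [4, 6]}

Answer:
{'x': [9, 9, 771], 'y': [2, 2]}
{'x': [9, 9, 771], 'y': [2, 2], 'z': [4, 6]}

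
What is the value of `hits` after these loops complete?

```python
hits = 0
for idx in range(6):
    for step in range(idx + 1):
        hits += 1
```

Triangle: 1 + 2 + ... + 6
`hits` takes the values: 0 → 1 → 2 → 3 → 4 → 5 → 6 → 7 → 8 → 9 → 10 → 11 → 12 → 13 → 14 → 15 → 16 → 17 → 18 → 19 → 20 → 21

Answer: 21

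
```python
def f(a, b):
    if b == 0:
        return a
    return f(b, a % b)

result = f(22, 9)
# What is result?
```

f(22, 9) -> f(9, 4) -> f(4, 1) -> f(1, 0) -> 1

Answer: 1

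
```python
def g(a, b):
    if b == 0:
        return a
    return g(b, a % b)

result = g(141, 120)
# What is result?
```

g(141, 120) -> g(120, 21) -> g(21, 15) -> g(15, 6) -> g(6, 3) -> g(3, 0) -> 3

Answer: 3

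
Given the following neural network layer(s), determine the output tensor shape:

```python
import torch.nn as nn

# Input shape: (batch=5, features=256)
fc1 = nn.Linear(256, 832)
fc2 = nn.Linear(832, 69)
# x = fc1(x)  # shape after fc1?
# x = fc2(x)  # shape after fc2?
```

Input: (5, 256) -> after fc1: (5, 832) -> Output: (5, 69)

Answer: (5, 69)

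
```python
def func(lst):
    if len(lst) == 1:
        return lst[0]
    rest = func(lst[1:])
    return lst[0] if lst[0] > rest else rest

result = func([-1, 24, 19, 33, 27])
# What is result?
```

Recursive max over [-1, 24, 19, 33, 27] = 33

Answer: 33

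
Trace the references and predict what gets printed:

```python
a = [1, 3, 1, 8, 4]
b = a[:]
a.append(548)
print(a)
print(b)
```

Key concept: slice [:] creates copy.
Step by step:
`a = [1, 3, 1, 8, 4]` → a = [1, 3, 1, 8, 4]
`b = a[:]` → b = [1, 3, 1, 8, 4]
`a.append(548)` → a = [1, 3, 1, 8, 4, 548]
`print(a)` → prints [1, 3, 1, 8, 4, 548]
`print(b)` → prints [1, 3, 1, 8, 4]

Answer:
[1, 3, 1, 8, 4, 548]
[1, 3, 1, 8, 4]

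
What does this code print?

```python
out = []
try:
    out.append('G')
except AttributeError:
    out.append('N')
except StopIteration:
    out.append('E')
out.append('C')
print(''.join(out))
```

Execution trace: 'G' (try body, no exception) → 'C' (after the try/except). Output: GC

Answer: GC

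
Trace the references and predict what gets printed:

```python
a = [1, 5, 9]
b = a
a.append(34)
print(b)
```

Key concept: basic list aliasing.
Step by step:
`a = [1, 5, 9]` → a = [1, 5, 9]
`b = a` → b = [1, 5, 9] (same object as a)
`a.append(34)` → a = [1, 5, 9, 34] (same object as b); b = [1, 5, 9, 34] (same object as a)
`print(b)` → prints [1, 5, 9, 34]

Answer: [1, 5, 9, 34]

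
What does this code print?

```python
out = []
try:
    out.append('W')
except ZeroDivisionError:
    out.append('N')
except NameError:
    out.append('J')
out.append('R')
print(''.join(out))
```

Execution trace: 'W' (try body, no exception) → 'R' (after the try/except). Output: WR

Answer: WR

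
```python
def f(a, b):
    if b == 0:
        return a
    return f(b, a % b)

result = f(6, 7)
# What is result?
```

f(6, 7) -> f(7, 6) -> f(6, 1) -> f(1, 0) -> 1

Answer: 1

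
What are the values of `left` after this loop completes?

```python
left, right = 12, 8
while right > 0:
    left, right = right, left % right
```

GCD of 12 and 8
`left` takes the values: 12 → 8 → 4

Answer: 4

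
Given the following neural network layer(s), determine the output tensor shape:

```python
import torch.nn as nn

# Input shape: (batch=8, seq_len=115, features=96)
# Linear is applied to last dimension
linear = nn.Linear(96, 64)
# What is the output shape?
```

Input: (8, 115, 96) -> Output: (8, 115, 64)

Answer: (8, 115, 64)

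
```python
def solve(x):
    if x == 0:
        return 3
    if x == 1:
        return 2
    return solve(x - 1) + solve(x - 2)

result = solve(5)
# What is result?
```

Build up from base cases: solve(0)=3, solve(1)=2, solve(2)=5, solve(3)=7, solve(4)=12, solve(5)=19

Answer: 19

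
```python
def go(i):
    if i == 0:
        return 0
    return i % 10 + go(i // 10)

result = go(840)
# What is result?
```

Sum of digits of 840: 0 + 4 + 8 = 12

Answer: 12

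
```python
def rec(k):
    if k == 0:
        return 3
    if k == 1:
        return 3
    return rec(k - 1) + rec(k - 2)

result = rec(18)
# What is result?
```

Build up from base cases: rec(0)=3, rec(1)=3, rec(2)=6, rec(3)=9, rec(4)=15, rec(5)=24, rec(6)=39, ..., rec(18)=12543

Answer: 12543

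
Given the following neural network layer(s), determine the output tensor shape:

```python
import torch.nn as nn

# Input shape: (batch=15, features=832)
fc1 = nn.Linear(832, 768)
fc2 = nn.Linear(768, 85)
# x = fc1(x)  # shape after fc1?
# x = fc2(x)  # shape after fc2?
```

Input: (15, 832) -> after fc1: (15, 768) -> Output: (15, 85)

Answer: (15, 85)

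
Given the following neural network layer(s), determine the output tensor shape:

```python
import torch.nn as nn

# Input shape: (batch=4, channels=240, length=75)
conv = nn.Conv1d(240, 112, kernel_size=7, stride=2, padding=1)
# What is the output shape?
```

Input: (4, 240, 75) -> Output: (4, 112, 36)

Answer: (4, 112, 36)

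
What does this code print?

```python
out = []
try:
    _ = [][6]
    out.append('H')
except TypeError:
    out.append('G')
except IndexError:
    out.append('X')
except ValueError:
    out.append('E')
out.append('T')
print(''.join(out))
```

Execution trace: 'X' (except IndexError) → 'T' (after the try/except). Output: XT

Answer: XT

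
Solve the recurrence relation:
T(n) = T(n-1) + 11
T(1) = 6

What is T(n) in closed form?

Unrolling: T(n) = T(1) + 11·(n-1) = 6 + 11(n-1) = 11n - 5.

Answer: T(n) = 11n - 5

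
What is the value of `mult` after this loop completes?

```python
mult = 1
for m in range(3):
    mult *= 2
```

2^3 = 8
`mult` takes the values: 1 → 2 → 4 → 8

Answer: 8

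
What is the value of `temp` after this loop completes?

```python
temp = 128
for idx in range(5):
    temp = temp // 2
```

Halve 5 times: 128 // 2^5 = 4
`temp` takes the values: 128 → 64 → 32 → 16 → 8 → 4

Answer: 4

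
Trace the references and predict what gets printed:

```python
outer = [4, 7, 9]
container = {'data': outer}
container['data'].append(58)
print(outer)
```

Key concept: dict holds reference to list.
Step by step:
`outer = [4, 7, 9]` → outer = [4, 7, 9]
`container = {'data': outer}` → container = {'data': [4, 7, 9]}
`container['data'].append(58)` → outer = [4, 7, 9, 58]; container = {'data': [4, 7, 9, 58]}
`print(outer)` → prints [4, 7, 9, 58]

Answer: [4, 7, 9, 58]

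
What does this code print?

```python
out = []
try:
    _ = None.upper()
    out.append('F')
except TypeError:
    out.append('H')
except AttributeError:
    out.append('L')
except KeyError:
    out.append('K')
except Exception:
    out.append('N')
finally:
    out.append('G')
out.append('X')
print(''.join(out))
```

Execution trace: 'L' (except AttributeError) → 'G' (finally) → 'X' (after the try/except). Output: LGX

Answer: LGX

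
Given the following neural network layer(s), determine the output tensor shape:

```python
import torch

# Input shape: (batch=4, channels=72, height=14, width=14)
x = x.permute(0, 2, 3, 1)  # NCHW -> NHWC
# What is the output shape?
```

Input: (4, 72, 14, 14) -> Output: (4, 14, 14, 72)

Answer: (4, 14, 14, 72)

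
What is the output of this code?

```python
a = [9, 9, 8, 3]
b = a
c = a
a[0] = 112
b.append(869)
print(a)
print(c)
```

Key concept: multiple aliases.
Step by step:
`a = [9, 9, 8, 3]` → a = [9, 9, 8, 3]
`b = a` → b = [9, 9, 8, 3] (same object as a)
`c = a` → c = [9, 9, 8, 3] (same object as a, b)
`a[0] = 112` → a = [112, 9, 8, 3] (same object as b, c); b = [112, 9, 8, 3] (same object as a, c); c = [112, 9, 8, 3] (same object as a, b)
`b.append(869)` → a = [112, 9, 8, 3, 869] (same object as b, c); b = [112, 9, 8, 3, 869] (same object as a, c); c = [112, 9, 8, 3, 869] (same object as a, b)
`print(a)` → prints [112, 9, 8, 3, 869]
`print(c)` → prints [112, 9, 8, 3, 869]

Answer:
[112, 9, 8, 3, 869]
[112, 9, 8, 3, 869]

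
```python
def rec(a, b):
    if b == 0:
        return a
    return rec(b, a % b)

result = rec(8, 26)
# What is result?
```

rec(8, 26) -> rec(26, 8) -> rec(8, 2) -> rec(2, 0) -> 2

Answer: 2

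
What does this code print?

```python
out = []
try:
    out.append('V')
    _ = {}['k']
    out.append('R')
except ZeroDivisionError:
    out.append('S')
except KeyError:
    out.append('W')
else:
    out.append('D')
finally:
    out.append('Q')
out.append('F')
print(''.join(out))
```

Execution trace: 'V' (try body) → 'W' (except KeyError) → 'Q' (finally) → 'F' (after the try/except). Output: VWQF

Answer: VWQF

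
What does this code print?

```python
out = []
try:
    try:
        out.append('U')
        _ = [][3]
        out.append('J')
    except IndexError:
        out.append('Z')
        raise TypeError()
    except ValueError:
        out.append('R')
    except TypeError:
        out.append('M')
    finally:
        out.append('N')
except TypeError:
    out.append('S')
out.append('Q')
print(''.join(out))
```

Execution trace: 'U' (inner try body) → 'Z' (inner except IndexError) → 'N' (inner finally) → 'S' (outer except TypeError) → 'Q' (after the try/except). Output: UZNSQ

Answer: UZNSQ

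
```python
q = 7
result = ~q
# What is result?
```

Trace:
`q = 7` → q = 7
`result = ~q` → result = -8
So result = -8

Answer: -8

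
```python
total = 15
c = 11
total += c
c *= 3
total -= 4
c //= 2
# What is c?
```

Trace:
`total = 15` → total = 15
`c = 11` → c = 11
`total += c` → total = 26
`c *= 3` → c = 33
`total -= 4` → total = 22
`c //= 2` → c = 16
So c = 16

Answer: 16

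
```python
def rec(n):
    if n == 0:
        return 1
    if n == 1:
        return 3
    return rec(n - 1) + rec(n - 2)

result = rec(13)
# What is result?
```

Build up from base cases: rec(0)=1, rec(1)=3, rec(2)=4, rec(3)=7, rec(4)=11, rec(5)=18, rec(6)=29, ..., rec(13)=843

Answer: 843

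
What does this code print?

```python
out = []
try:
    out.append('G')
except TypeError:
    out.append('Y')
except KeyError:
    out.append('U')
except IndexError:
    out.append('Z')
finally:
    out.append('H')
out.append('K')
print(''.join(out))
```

Execution trace: 'G' (try body, no exception) → 'H' (finally) → 'K' (after the try/except). Output: GHK

Answer: GHK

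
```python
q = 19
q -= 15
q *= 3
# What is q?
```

Trace:
`q = 19` → q = 19
`q -= 15` → q = 4
`q *= 3` → q = 12
So q = 12

Answer: 12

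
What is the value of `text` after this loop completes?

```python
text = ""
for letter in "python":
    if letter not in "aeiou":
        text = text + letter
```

Remove vowels from 'python'
`text` takes the values: "" → "p" → "py" → "pyt" → "pyth" → "pythn"

Answer: "pythn"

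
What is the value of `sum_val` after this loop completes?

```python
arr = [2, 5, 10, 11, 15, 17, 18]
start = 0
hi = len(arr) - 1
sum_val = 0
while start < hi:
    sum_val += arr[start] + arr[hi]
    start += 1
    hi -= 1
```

Sum of pairs from ends
`sum_val` takes the values: 0 → 20 → 42 → 67

Answer: 67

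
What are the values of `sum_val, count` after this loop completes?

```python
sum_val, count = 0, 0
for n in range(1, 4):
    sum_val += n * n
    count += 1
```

Sum of squares and count
`sum_val, count` takes the values: (0, 0) → (1, 0) → (1, 1) → (5, 1) → (5, 2) → (14, 2) → (14, 3)

Answer: 14, 3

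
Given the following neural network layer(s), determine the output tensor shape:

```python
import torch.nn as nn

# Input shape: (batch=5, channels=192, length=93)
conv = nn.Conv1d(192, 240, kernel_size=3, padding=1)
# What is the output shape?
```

Input: (5, 192, 93) -> Output: (5, 240, 93)

Answer: (5, 240, 93)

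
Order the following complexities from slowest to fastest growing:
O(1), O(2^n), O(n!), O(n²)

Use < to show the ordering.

Ordered by growth rate: O(1) < O(n²) < O(2^n) < O(n!)

Answer: O(1) < O(n²) < O(2^n) < O(n!)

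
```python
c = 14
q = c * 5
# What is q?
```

Trace:
`c = 14` → c = 14
`q = c * 5` → q = 70
So q = 70

Answer: 70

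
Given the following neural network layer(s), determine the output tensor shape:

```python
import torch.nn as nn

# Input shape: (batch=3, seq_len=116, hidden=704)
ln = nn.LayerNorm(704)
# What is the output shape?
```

Input: (3, 116, 704) -> Output: (3, 116, 704)

Answer: (3, 116, 704)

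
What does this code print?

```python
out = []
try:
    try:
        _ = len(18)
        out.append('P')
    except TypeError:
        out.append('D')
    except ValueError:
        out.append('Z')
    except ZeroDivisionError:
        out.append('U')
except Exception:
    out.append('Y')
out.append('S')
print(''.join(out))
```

Execution trace: 'D' (inner except TypeError) → 'S' (after the try/except). Output: DS

Answer: DS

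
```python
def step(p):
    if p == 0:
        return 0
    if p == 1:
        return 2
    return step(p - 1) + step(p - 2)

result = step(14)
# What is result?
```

Build up from base cases: step(0)=0, step(1)=2, step(2)=2, step(3)=4, step(4)=6, step(5)=10, step(6)=16, ..., step(14)=754

Answer: 754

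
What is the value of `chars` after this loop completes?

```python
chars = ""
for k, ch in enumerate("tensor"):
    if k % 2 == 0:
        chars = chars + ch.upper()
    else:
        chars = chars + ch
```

Uppercase even positions in 'tensor'
`chars` takes the values: "" → "T" → "Te" → "TeN" → "TeNs" → "TeNsO" → "TeNsOr"

Answer: "TeNsOr"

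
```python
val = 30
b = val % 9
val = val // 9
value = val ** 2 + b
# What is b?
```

Trace:
`val = 30` → val = 30
`b = val % 9` → b = 3
`val = val // 9` → val = 3
`value = val ** 2 + b` → value = 12
So b = 3

Answer: 3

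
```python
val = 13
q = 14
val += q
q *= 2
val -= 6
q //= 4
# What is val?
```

Trace:
`val = 13` → val = 13
`q = 14` → q = 14
`val += q` → val = 27
`q *= 2` → q = 28
`val -= 6` → val = 21
`q //= 4` → q = 7
So val = 21

Answer: 21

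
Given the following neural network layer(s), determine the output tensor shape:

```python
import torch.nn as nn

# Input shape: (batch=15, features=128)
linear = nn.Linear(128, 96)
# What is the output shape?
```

Input: (15, 128) -> Output: (15, 96)

Answer: (15, 96)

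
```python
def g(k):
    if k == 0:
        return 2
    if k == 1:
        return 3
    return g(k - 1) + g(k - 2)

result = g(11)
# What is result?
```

Build up from base cases: g(0)=2, g(1)=3, g(2)=5, g(3)=8, g(4)=13, g(5)=21, g(6)=34, ..., g(11)=377

Answer: 377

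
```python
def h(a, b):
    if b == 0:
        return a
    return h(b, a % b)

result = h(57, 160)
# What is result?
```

h(57, 160) -> h(160, 57) -> h(57, 46) -> h(46, 11) -> h(11, 2) -> h(2, 1) -> h(1, 0) -> 1

Answer: 1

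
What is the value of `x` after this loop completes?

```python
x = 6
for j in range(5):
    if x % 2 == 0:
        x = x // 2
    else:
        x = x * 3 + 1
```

Collatz-style transformation from 6
`x` takes the values: 6 → 3 → 10 → 5 → 16 → 8

Answer: 8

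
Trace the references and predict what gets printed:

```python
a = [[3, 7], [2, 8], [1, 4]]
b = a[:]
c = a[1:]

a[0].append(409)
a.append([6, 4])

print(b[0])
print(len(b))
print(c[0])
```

Key concept: slice with nested mutation.
Step by step:
`a = [[3, 7], [2, 8], [1, 4]]` → a = [[3, 7], [2, 8], [1, 4]]
`b = a[:]` → b = [[3, 7], [2, 8], [1, 4]]
`c = a[1:]` → c = [[2, 8], [1, 4]]
`a[0].append(409)` → a = [[3, 7, 409], [2, 8], [1, 4]]; b = [[3, 7, 409], [2, 8], [1, 4]]
`a.append([6, 4])` → a = [[3, 7, 409], [2, 8], [1, 4], [6, 4]]
`print(b[0])` → prints [3, 7, 409]
`print(len(b))` → prints 3
`print(c[0])` → prints [2, 8]

Answer:
[3, 7, 409]
3
[2, 8]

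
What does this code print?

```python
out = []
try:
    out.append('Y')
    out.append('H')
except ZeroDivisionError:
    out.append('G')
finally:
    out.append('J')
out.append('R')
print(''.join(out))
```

Execution trace: 'Y' (try body) → 'H' (try body, no exception) → 'J' (finally) → 'R' (after the try/except). Output: YHJR

Answer: YHJR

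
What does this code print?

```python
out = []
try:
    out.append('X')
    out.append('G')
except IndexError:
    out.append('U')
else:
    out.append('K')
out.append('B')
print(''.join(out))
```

Execution trace: 'X' (try body) → 'G' (try body, no exception) → 'K' (else) → 'B' (after the try/except). Output: XGKB

Answer: XGKB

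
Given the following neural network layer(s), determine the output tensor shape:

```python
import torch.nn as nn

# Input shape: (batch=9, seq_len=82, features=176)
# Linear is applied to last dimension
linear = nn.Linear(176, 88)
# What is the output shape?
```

Input: (9, 82, 176) -> Output: (9, 82, 88)

Answer: (9, 82, 88)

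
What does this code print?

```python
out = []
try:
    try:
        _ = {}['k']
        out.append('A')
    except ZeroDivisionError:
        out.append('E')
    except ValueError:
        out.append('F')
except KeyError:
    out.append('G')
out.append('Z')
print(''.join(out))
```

Execution trace: 'G' (outer except KeyError) → 'Z' (after the try/except). Output: GZ

Answer: GZ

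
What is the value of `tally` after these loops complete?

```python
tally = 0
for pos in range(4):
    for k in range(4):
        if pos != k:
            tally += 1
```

4² - 4 (exclude diagonal)
`tally` takes the values: 0 → 1 → 2 → 3 → 4 → 5 → 6 → 7 → 8 → 9 → 10 → 11 → 12

Answer: 12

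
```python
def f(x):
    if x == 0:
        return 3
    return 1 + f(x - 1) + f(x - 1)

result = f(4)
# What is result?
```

f(x) = 1 + 2·f(x-1), f(0)=3. Closed form: (3+1)·2^4 - 1 = 63.

Answer: 63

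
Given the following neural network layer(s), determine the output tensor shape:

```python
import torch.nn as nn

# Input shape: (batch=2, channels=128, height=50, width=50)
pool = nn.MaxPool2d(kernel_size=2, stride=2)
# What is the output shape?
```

Input: (2, 128, 50, 50) -> Output: (2, 128, 25, 25)

Answer: (2, 128, 25, 25)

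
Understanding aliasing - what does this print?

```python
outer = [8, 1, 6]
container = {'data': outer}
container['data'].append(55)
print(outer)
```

Key concept: dict holds reference to list.
Step by step:
`outer = [8, 1, 6]` → outer = [8, 1, 6]
`container = {'data': outer}` → container = {'data': [8, 1, 6]}
`container['data'].append(55)` → outer = [8, 1, 6, 55]; container = {'data': [8, 1, 6, 55]}
`print(outer)` → prints [8, 1, 6, 55]

Answer: [8, 1, 6, 55]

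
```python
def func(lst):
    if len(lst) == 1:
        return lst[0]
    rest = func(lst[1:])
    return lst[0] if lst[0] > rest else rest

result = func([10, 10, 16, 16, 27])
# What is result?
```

Recursive max over [10, 10, 16, 16, 27] = 27

Answer: 27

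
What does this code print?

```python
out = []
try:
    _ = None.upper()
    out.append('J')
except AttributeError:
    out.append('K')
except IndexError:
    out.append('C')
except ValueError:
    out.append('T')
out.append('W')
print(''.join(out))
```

Execution trace: 'K' (except AttributeError) → 'W' (after the try/except). Output: KW

Answer: KW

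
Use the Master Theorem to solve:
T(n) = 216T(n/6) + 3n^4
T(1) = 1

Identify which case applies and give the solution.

a=216, b=6, f(n)=3n^4. log_6(216) = 3. Since c=4 > 3 and the regularity condition holds (216(n/6)^4 = (216/6^4)n^4 with 216/6^4 < 1), Case 3 applies: T(n) = Θ(f(n)) = O(n^4).

Answer: O(n^4) - Case 3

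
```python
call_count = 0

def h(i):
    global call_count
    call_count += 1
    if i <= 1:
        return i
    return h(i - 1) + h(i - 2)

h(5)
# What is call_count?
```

Calls(i) = 1 + Calls(i-1) + Calls(i-2); Calls(0)=Calls(1)=1. For i=5 this gives 15.

Answer: 15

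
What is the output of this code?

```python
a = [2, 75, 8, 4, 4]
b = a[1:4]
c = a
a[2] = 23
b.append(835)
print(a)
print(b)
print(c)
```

Key concept: slice vs alias.
Step by step:
`a = [2, 75, 8, 4, 4]` → a = [2, 75, 8, 4, 4]
`b = a[1:4]` → b = [75, 8, 4]
`c = a` → c = [2, 75, 8, 4, 4] (same object as a)
`a[2] = 23` → a = [2, 75, 23, 4, 4] (same object as c); c = [2, 75, 23, 4, 4] (same object as a)
`b.append(835)` → b = [75, 8, 4, 835]
`print(a)` → prints [2, 75, 23, 4, 4]
`print(b)` → prints [75, 8, 4, 835]
`print(c)` → prints [2, 75, 23, 4, 4]

Answer:
[2, 75, 23, 4, 4]
[75, 8, 4, 835]
[2, 75, 23, 4, 4]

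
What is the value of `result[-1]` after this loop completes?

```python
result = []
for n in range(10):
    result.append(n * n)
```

Last element of squares 0 to 9
`result` takes the values: [] → [0] → [0, 1] → [0, 1, 4] → [0, 1, 4, 9] → [0, 1, 4, 9, 16] → [0, 1, 4, 9, 16, 25] → [0, 1, 4, 9, 16, 25, 36] → [0, 1, 4, 9, 16, 25, 36, 49] → [0, 1, 4, 9, 16, 25, 36, 49, 64] → [0, 1, 4, 9, 16, 25, 36, 49, 64, 81]
So `result[-1]` = 81

Answer: 81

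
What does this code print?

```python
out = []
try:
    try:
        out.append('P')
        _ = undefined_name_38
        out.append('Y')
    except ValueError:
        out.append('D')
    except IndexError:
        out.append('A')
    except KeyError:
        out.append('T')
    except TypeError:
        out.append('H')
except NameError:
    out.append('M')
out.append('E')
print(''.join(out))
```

Execution trace: 'P' (try body) → 'M' (outer except NameError) → 'E' (after the try/except). Output: PME

Answer: PME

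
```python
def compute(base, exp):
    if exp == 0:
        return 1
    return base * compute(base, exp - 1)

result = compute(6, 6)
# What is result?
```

compute(6, 6) = 6 * 6 * 6 * 6 * 6 * 6 = 46656

Answer: 46656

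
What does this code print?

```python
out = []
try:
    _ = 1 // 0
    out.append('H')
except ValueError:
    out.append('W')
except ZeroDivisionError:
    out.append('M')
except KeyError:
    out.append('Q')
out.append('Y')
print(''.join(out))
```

Execution trace: 'M' (except ZeroDivisionError) → 'Y' (after the try/except). Output: MY

Answer: MY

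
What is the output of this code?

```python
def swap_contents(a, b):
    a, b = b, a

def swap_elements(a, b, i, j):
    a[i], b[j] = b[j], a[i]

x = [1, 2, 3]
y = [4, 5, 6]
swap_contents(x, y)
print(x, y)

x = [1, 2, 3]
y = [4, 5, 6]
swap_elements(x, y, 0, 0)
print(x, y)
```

Key concept: parameter rebinding vs mutation.
Step by step:
`x = [1, 2, 3]` → x = [1, 2, 3]
`y = [4, 5, 6]` → y = [4, 5, 6]
`swap_contents(x, y)` → no visible change to tracked variables
`print(x, y)` → prints [1, 2, 3] [4, 5, 6]
`x = [1, 2, 3]` → x = [1, 2, 3]
`y = [4, 5, 6]` → y = [4, 5, 6]
`swap_elements(x, y, 0, 0)` → x = [4, 2, 3]; y = [1, 5, 6]
`print(x, y)` → prints [4, 2, 3] [1, 5, 6]

Answer:
[1, 2, 3] [4, 5, 6]
[4, 2, 3] [1, 5, 6]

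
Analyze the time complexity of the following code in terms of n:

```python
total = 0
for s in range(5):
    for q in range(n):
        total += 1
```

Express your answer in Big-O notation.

Each loop level contributes: 1 × n. Multiplying the contributions gives O(n).

Answer: O(n)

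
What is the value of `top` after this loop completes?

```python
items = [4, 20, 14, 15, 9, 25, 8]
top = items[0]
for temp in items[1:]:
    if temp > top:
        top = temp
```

Maximum of [4, 20, 14, 15, 9, 25, 8]
`top` takes the values: 4 → 20 → 25

Answer: 25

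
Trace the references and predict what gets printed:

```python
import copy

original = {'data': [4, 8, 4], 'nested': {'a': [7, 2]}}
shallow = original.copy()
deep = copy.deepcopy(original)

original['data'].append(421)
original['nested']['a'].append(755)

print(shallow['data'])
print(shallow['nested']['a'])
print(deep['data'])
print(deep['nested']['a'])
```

Key concept: comparing shallow vs deep copy.
Step by step:
`original = {'data': [4, 8, 4], 'nested': {'a': [7, 2]}}` → original = {'data': [4, 8, 4], 'nested': {'a': [7, 2]}}
`shallow = original.copy()` → shallow = {'data': [4, 8, 4], 'nested': {'a': [7, 2]}}
`deep = copy.deepcopy(original)` → deep = {'data': [4, 8, 4], 'nested': {'a': [7, 2]}}
`original['data'].append(421)` → original = {'data': [4, 8, 4, 421], 'nested': {'a': [7, 2]}}; shallow = {'data': [4, 8, 4, 421], 'nested': {'a': [7, 2]}}
`original['nested']['a'].append(755)` → original = {'data': [4, 8, 4, 421], 'nested': {'a': [7, 2, 755]}}; shallow = {'data': [4, 8, 4, 421], 'nested': {'a': [7, 2, 755]}}
`print(shallow['data'])` → prints [4, 8, 4, 421]
`print(shallow['nested']['a'])` → prints [7, 2, 755]
`print(deep['data'])` → prints [4, 8, 4]
`print(deep['nested']['a'])` → prints [7, 2]

Answer:
[4, 8, 4, 421]
[7, 2, 755]
[4, 8, 4]
[7, 2]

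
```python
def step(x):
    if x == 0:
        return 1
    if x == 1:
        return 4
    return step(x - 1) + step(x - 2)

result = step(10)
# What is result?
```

Build up from base cases: step(0)=1, step(1)=4, step(2)=5, step(3)=9, step(4)=14, step(5)=23, step(6)=37, ..., step(10)=254

Answer: 254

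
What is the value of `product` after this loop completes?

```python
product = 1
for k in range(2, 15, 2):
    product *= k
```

Product of even numbers 2 to 14
`product` takes the values: 1 → 2 → 8 → 48 → 384 → 3840 → 46080 → 645120

Answer: 645120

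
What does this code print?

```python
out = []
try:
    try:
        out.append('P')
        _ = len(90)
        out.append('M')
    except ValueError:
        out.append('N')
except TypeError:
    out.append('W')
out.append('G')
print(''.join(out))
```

Execution trace: 'P' (try body) → 'W' (outer except TypeError) → 'G' (after the try/except). Output: PWG

Answer: PWG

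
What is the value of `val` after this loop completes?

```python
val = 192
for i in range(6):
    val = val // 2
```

Halve 6 times: 192 // 2^6 = 3
`val` takes the values: 192 → 96 → 48 → 24 → 12 → 6 → 3

Answer: 3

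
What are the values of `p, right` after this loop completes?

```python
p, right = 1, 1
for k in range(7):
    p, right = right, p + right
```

Fibonacci: after 7 iterations
`p, right` takes the values: (1, 1) → (1, 2) → (2, 3) → (3, 5) → (5, 8) → (8, 13) → (13, 21) → (21, 34)

Answer: 21, 34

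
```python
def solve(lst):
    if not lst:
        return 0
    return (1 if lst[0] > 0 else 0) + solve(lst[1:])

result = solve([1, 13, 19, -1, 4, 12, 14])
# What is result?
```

Count of positive elements in [1, 13, 19, -1, 4, 12, 14] = 6

Answer: 6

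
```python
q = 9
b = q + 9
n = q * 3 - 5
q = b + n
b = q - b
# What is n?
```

Trace:
`q = 9` → q = 9
`b = q + 9` → b = 18
`n = q * 3 - 5` → n = 22
`q = b + n` → q = 40
`b = q - b` → b = 22
So n = 22

Answer: 22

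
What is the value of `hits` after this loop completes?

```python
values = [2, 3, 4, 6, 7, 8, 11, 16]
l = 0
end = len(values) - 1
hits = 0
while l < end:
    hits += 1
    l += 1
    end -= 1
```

Iterations until pointers meet (list length 8)
`hits` takes the values: 0 → 1 → 2 → 3 → 4

Answer: 4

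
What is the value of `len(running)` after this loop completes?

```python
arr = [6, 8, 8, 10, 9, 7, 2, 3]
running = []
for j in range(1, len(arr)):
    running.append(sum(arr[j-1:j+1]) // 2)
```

Number of 2-element averages
`running` takes the values: [] → [7] → [7, 8] → [7, 8, 9] → [7, 8, 9, 9] → [7, 8, 9, 9, 8] → [7, 8, 9, 9, 8, 4] → [7, 8, 9, 9, 8, 4, 2]
So `len(running)` = 7

Answer: 7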